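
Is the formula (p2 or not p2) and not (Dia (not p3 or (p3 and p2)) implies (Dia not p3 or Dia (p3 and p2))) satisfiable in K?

1. (p2 or not p2) and not (Dia (not p3 or (p3 and p2)) implies (Dia not p3 or Dia (p3 and p2))), 0
2. p2 or not p2, 0   [and-rule on 1]
3. not (Dia (not p3 or (p3 and p2)) implies (Dia not p3 or Dia (p3 and p2))), 0   [and-rule on 1]
4. Dia (not p3 or (p3 and p2)), 0   [neg-implies-rule on 3]
5. not (Dia not p3 or Dia (p3 and p2)), 0   [neg-implies-rule on 3]
6. not Dia not p3, 0   [neg-or-rule on 5]
7. not Dia (p3 and p2), 0   [neg-or-rule on 5]
8. not p2, 0   [or-rule on 2 (branches; this branch)]
9. not p3 or (p3 and p2), 1   [Dia-rule on 4: fresh world 1, 0R1]
10. p3, 1   [neg-Dia-rule on 6 via 0R1]
11. not (p3 and p2), 1   [neg-Dia-rule on 7 via 0R1]
12. p3 and p2, 1   [or-rule on 9 (branches; this branch)]
13. p2, 1   [and-rule on 12]
14. not p2, 1   [neg-and-rule on 11 (branches; this branch)]
Accessibility: 0R1
Branch closes: p2 and not p2 both at 1.
Every branch closes; the branch above is one of them.

Unsatisfiable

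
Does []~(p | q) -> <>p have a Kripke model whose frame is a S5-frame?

1. []~(p | q) -> <>p, w0
2. <>p, w0
3. p, w1
Accessibility: w0Rw0, w0Rw1, w1Rw0, w1Rw1

Satisfiable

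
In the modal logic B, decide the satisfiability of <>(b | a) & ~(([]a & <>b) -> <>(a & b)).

Unsatisfiable

1. <>(b | a) & ~(([]a & <>b) -> <>(a & b)), w0
2. <>(b | a), w0
3. ~(([]a & <>b) -> <>(a & b)), w0
4. []a & <>b, w0
5. ~<>(a & b), w0
6. []a, w0
7. <>b, w0
8. ~(a & b), w0
9. a, w0
10. ~b, w0
11. b | a, w1
12. ~(a & b), w1
13. a, w1
14. ~b, w1
15. b, w2
16. ~(a & b), w2
17. a, w2
18. ~b, w2
Accessibility: w0Rw0, w0Rw1, w0Rw2, w1Rw0, w1Rw1, w2Rw0, w2Rw2
Branch closes: b and ~b both at w2.
All branches of the tableau close; one closing branch shown above.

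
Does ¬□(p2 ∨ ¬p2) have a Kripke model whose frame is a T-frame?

Unsatisfiable (every branch closes)

1. ¬□(p2 ∨ ¬p2), w0
2. ¬(p2 ∨ ¬p2), w1
3. ¬p2, w1
4. p2, w1
Accessibility: w0Rw0, w0Rw1, w1Rw1
Branch closes: p2 and ¬p2 both at w1.
All branches of the tableau close; one closing branch shown above.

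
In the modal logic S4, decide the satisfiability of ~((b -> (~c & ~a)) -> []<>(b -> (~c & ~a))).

Satisfiable (open branch found)

1. ~((b -> (~c & ~a)) -> []<>(b -> (~c & ~a))), 0
2. b -> (~c & ~a), 0
3. ~[]<>(b -> (~c & ~a)), 0
4. ~c & ~a, 0
5. ~c, 0
6. ~a, 0
7. ~<>(b -> (~c & ~a)), 1
8. ~(b -> (~c & ~a)), 1
9. b, 1
10. ~(~c & ~a), 1
11. a, 1
Accessibility: 0R0, 0R1, 1R1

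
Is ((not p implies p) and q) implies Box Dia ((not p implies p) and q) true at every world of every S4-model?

Invalid (countermodel exists)

Tableau for the negation not (((not p implies p) and q) implies Box Dia ((not p implies p) and q)):
1. not (((not p implies p) and q) implies Box Dia ((not p implies p) and q)), 0
2. (not p implies p) and q, 0   [neg-implies-rule on 1]
3. not Box Dia ((not p implies p) and q), 0   [neg-implies-rule on 1]
4. not p implies p, 0   [and-rule on 2]
5. q, 0   [and-rule on 2]
6. p, 0   [implies-rule on 4 (branches; this branch)]
7. not Dia ((not p implies p) and q), 1   [neg-Box-rule on 3: fresh world 1, 0R1]
8. not ((not p implies p) and q), 1   [neg-Dia-rule on 7 via 1R1]
9. not q, 1   [neg-and-rule on 8 (branches; this branch)]
Accessibility: 0R0, 0R1, 1R1
The negation has an open branch (countermodel exists).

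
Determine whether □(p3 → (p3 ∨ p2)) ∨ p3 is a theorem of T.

Valid in T

Tableau for the negation ¬(□(p3 → (p3 ∨ p2)) ∨ p3):
1. ¬(□(p3 → (p3 ∨ p2)) ∨ p3), u
2. ¬□(p3 → (p3 ∨ p2)), u
3. ¬p3, u
4. ¬(p3 → (p3 ∨ p2)), v
5. p3, v
6. ¬(p3 ∨ p2), v
7. ¬p3, v
8. ¬p2, v
Accessibility: uRu, uRv, vRv
Branch closes: p3 and ¬p3 both at v.
All branches of the negation close; one closing branch shown above.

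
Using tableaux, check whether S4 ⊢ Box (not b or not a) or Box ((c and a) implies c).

Valid in S4

Tableau for the negation not (Box (not b or not a) or Box ((c and a) implies c)):
1. not (Box (not b or not a) or Box ((c and a) implies c)), u
2. not Box (not b or not a), u   [neg-or-rule on 1]
3. not Box ((c and a) implies c), u   [neg-or-rule on 1]
4. not (not b or not a), v   [neg-Box-rule on 2: fresh world v, uRv]
5. b, v   [neg-or-rule on 4]
6. a, v   [neg-or-rule on 4]
7. not ((c and a) implies c), w   [neg-Box-rule on 3: fresh world w, uRw]
8. c and a, w   [neg-implies-rule on 7]
9. not c, w   [neg-implies-rule on 7]
10. c, w   [and-rule on 8]
11. a, w   [and-rule on 8]
Accessibility: uRu, uRv, uRw, vRv, wRw
Branch closes: c and not c both at w.
All branches of the negation close; one closing branch shown above.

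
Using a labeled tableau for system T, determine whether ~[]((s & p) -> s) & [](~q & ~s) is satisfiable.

1. ~[]((s & p) -> s) & [](~q & ~s), 0
2. ~[]((s & p) -> s), 0
3. [](~q & ~s), 0
4. ~q & ~s, 0
5. ~q, 0
6. ~s, 0
7. ~((s & p) -> s), 1
8. s & p, 1
9. ~s, 1
10. s, 1
11. p, 1
Accessibility: 0R0, 0R1, 1R1
Branch closes: s and ~s both at 1.
Every branch closes; the branch above is one of them.

Unsatisfiable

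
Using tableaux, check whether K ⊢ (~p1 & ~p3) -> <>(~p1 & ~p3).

Tableau for the negation ~((~p1 & ~p3) -> <>(~p1 & ~p3)):
1. ~((~p1 & ~p3) -> <>(~p1 & ~p3)), 0
2. ~p1 & ~p3, 0   [~->-rule on 1]
3. ~<>(~p1 & ~p3), 0   [~->-rule on 1]
4. ~p1, 0   [&-rule on 2]
5. ~p3, 0   [&-rule on 2]
The negation has an open branch (countermodel exists).

Not valid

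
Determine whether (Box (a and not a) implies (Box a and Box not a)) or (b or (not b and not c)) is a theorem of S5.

Tableau for the negation not ((Box (a and not a) implies (Box a and Box not a)) or (b or (not b and not c))):
1. not ((Box (a and not a) implies (Box a and Box not a)) or (b or (not b and not c))), w0
2. not (Box (a and not a) implies (Box a and Box not a)), w0
3. not (b or (not b and not c)), w0
4. Box (a and not a), w0
5. not (Box a and Box not a), w0
6. not b, w0
7. not (not b and not c), w0
8. a and not a, w0
9. a, w0
10. not a, w0
Accessibility: w0Rw0
Branch closes: a and not a both at w0.
Every branch of the negation's tableau closes; the branch above is one of them.

Valid in S5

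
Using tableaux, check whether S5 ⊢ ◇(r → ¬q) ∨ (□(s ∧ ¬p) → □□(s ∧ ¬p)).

Yes, valid

Tableau for the negation ¬(◇(r → ¬q) ∨ (□(s ∧ ¬p) → □□(s ∧ ¬p))):
1. ¬(◇(r → ¬q) ∨ (□(s ∧ ¬p) → □□(s ∧ ¬p))), u
2. ¬◇(r → ¬q), u
3. ¬(□(s ∧ ¬p) → □□(s ∧ ¬p)), u
4. □(s ∧ ¬p), u
5. ¬□□(s ∧ ¬p), u
6. ¬(r → ¬q), u
7. r, u
8. q, u
9. s ∧ ¬p, u
10. s, u
11. ¬p, u
12. ¬□(s ∧ ¬p), v
13. ¬(r → ¬q), v
14. r, v
15. q, v
16. s ∧ ¬p, v
17. s, v
18. ¬p, v
19. ¬(s ∧ ¬p), w
20. ¬(r → ¬q), w
21. r, w
22. q, w
23. s ∧ ¬p, w
24. s, w
25. ¬p, w
26. p, w
Accessibility: uRu, uRv, uRw, vRu, vRv, vRw, wRu, wRv, wRw
Branch closes: p and ¬p both at w.
Every branch of the negation's tableau closes; the branch above is one of them.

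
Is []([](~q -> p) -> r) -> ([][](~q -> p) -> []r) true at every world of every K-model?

Tableau for the negation ~([]([](~q -> p) -> r) -> ([][](~q -> p) -> []r)):
1. ~([]([](~q -> p) -> r) -> ([][](~q -> p) -> []r)), w0
2. []([](~q -> p) -> r), w0
3. ~([][](~q -> p) -> []r), w0
4. [][](~q -> p), w0
5. ~[]r, w0
6. ~r, w1
7. [](~q -> p) -> r, w1
8. [](~q -> p), w1
9. ~[](~q -> p), w1
10. ~(~q -> p), w2
11. ~q, w2
12. ~p, w2
13. ~q -> p, w2
14. p, w2
Accessibility: w0Rw1, w1Rw2
Branch closes: p and ~p both at w2.
All branches of the negation close; one closing branch shown above.

Valid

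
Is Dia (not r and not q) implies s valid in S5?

No, not valid

Tableau for the negation not (Dia (not r and not q) implies s):
1. not (Dia (not r and not q) implies s), u
2. Dia (not r and not q), u
3. not s, u
4. not r and not q, v
5. not r, v
6. not q, v
Accessibility: uRu, uRv, vRu, vRv
The negation has an open branch (countermodel exists).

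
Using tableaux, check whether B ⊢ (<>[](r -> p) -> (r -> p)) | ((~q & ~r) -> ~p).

Yes, valid

Tableau for the negation ~((<>[](r -> p) -> (r -> p)) | ((~q & ~r) -> ~p)):
1. ~((<>[](r -> p) -> (r -> p)) | ((~q & ~r) -> ~p)), 0
2. ~(<>[](r -> p) -> (r -> p)), 0
3. ~((~q & ~r) -> ~p), 0
4. <>[](r -> p), 0
5. ~(r -> p), 0
6. ~q & ~r, 0
7. p, 0
8. r, 0
9. ~p, 0
Accessibility: 0R0
Branch closes: p and ~p both at 0.
All branches of the negation close; one closing branch shown above.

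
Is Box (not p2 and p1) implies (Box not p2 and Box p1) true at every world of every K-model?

Tableau for the negation not (Box (not p2 and p1) implies (Box not p2 and Box p1)):
1. not (Box (not p2 and p1) implies (Box not p2 and Box p1)), 0
2. Box (not p2 and p1), 0
3. not (Box not p2 and Box p1), 0
4. not Box p1, 0
5. not p1, 1
6. not p2 and p1, 1
7. not p2, 1
8. p1, 1
Accessibility: 0R1
Branch closes: p1 and not p1 both at 1.
All branches of the negation close; one closing branch shown above.

Yes, valid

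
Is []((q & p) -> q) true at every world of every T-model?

Tableau for the negation ~[]((q & p) -> q):
1. ~[]((q & p) -> q), w0
2. ~((q & p) -> q), w1   [~[]-rule on 1: fresh world w1, w0Rw1]
3. q & p, w1   [~->-rule on 2]
4. ~q, w1   [~->-rule on 2]
5. q, w1   [&-rule on 3]
6. p, w1   [&-rule on 3]
Accessibility: w0Rw0, w0Rw1, w1Rw1
Branch closes: q and ~q both at w1.
All branches of the negation close; one closing branch shown above.

Valid in T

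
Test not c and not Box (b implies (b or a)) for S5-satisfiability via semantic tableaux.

No, unsatisfiable

1. not c and not Box (b implies (b or a)), u
2. not c, u   [and-rule on 1]
3. not Box (b implies (b or a)), u   [and-rule on 1]
4. not (b implies (b or a)), v   [neg-Box-rule on 3: fresh world v, uRv]
5. b, v   [neg-implies-rule on 4]
6. not (b or a), v   [neg-implies-rule on 4]
7. not b, v   [neg-or-rule on 6]
8. not a, v   [neg-or-rule on 6]
Accessibility: uRu, uRv, vRu, vRv
Branch closes: b and not b both at v.
Every branch closes; the branch above is one of them.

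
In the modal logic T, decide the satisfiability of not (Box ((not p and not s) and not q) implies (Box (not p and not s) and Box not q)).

Unsatisfiable (every branch closes)

1. not (Box ((not p and not s) and not q) implies (Box (not p and not s) and Box not q)), 0
2. Box ((not p and not s) and not q), 0   [neg-implies-rule on 1]
3. not (Box (not p and not s) and Box not q), 0   [neg-implies-rule on 1]
4. (not p and not s) and not q, 0   [Box-rule on 2 via 0R0]
5. not p and not s, 0   [and-rule on 4]
6. not q, 0   [and-rule on 4]
7. not p, 0   [and-rule on 5]
8. not s, 0   [and-rule on 5]
9. not Box (not p and not s), 0   [neg-and-rule on 3 (branches; this branch)]
10. not (not p and not s), 1   [neg-Box-rule on 9: fresh world 1, 0R1]
11. (not p and not s) and not q, 1   [Box-rule on 2 via 0R1]
12. not p and not s, 1   [and-rule on 11]
13. not q, 1   [and-rule on 11]
14. not p, 1   [and-rule on 12]
15. not s, 1   [and-rule on 12]
16. s, 1   [neg-and-rule on 10 (branches; this branch)]
Accessibility: 0R0, 0R1, 1R1
Branch closes: s and not s both at 1.
(One branch shown.) All branches close.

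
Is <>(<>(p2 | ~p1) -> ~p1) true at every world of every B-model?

Not valid

Tableau for the negation ~<>(<>(p2 | ~p1) -> ~p1):
1. ~<>(<>(p2 | ~p1) -> ~p1), w0
2. ~(<>(p2 | ~p1) -> ~p1), w0   [~<>-rule on 1 via w0Rw0]
3. <>(p2 | ~p1), w0   [~->-rule on 2]
4. p1, w0   [~->-rule on 2]
5. p2 | ~p1, w1   [<>-rule on 3: fresh world w1, w0Rw1]
6. ~(<>(p2 | ~p1) -> ~p1), w1   [~<>-rule on 1 via w0Rw1]
7. <>(p2 | ~p1), w1   [~->-rule on 6]
8. p1, w1   [~->-rule on 6]
9. p2, w1   [|-rule on 5 (branches; this branch)]
10. p2 | ~p1, w2   [<>-rule on 7: fresh world w2, w1Rw2]
11. ~p1, w2   [|-rule on 10 (branches; this branch)]
Accessibility: w0Rw0, w0Rw1, w1Rw0, w1Rw1, w1Rw2, w2Rw1, w2Rw2
The negation has an open branch (countermodel exists).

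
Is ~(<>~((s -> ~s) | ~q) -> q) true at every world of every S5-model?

Tableau for the negation <>~((s -> ~s) | ~q) -> q:
1. <>~((s -> ~s) | ~q) -> q, w0
2. q, w0
Accessibility: w0Rw0
The negation has an open branch (countermodel exists).

Not valid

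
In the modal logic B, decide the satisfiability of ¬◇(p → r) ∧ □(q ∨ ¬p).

1. ¬◇(p → r) ∧ □(q ∨ ¬p), u
2. ¬◇(p → r), u
3. □(q ∨ ¬p), u
4. ¬(p → r), u
5. p, u
6. ¬r, u
7. q ∨ ¬p, u
8. q, u
Accessibility: uRu

Satisfiable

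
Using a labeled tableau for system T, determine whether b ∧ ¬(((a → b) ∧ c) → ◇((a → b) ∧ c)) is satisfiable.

1. b ∧ ¬(((a → b) ∧ c) → ◇((a → b) ∧ c)), 0
2. b, 0
3. ¬(((a → b) ∧ c) → ◇((a → b) ∧ c)), 0
4. (a → b) ∧ c, 0
5. ¬◇((a → b) ∧ c), 0
6. a → b, 0
7. c, 0
8. ¬((a → b) ∧ c), 0
9. ¬(a → b), 0
10. a, 0
11. ¬b, 0
Accessibility: 0R0
Branch closes: b and ¬b both at 0.
(One branch shown.) All branches close.

Unsatisfiable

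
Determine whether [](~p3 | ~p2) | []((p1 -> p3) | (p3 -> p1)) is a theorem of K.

Valid

Tableau for the negation ~([](~p3 | ~p2) | []((p1 -> p3) | (p3 -> p1))):
1. ~([](~p3 | ~p2) | []((p1 -> p3) | (p3 -> p1))), u
2. ~[](~p3 | ~p2), u
3. ~[]((p1 -> p3) | (p3 -> p1)), u
4. ~(~p3 | ~p2), v
5. p3, v
6. p2, v
7. ~((p1 -> p3) | (p3 -> p1)), w
8. ~(p1 -> p3), w
9. ~(p3 -> p1), w
10. p1, w
11. ~p3, w
12. p3, w
13. ~p1, w
Accessibility: uRv, uRw
Branch closes: p3 and ~p3 both at w.
All branches of the negation close; one closing branch shown above.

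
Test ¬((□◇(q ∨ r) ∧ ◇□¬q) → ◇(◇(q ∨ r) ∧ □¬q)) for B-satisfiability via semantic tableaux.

No, unsatisfiable

1. ¬((□◇(q ∨ r) ∧ ◇□¬q) → ◇(◇(q ∨ r) ∧ □¬q)), w0
2. □◇(q ∨ r) ∧ ◇□¬q, w0
3. ¬◇(◇(q ∨ r) ∧ □¬q), w0
4. □◇(q ∨ r), w0
5. ◇□¬q, w0
6. ¬(◇(q ∨ r) ∧ □¬q), w0
7. ◇(q ∨ r), w0
8. ¬□¬q, w0
9. □¬q, w1
10. ¬(◇(q ∨ r) ∧ □¬q), w1
11. ◇(q ∨ r), w1
12. ¬q, w0
13. ¬q, w1
14. ¬□¬q, w1
15. q ∨ r, w2
16. ¬(◇(q ∨ r) ∧ □¬q), w2
17. ◇(q ∨ r), w2
18. r, w2
19. ¬□¬q, w2
20. q, w3
21. ¬(◇(q ∨ r) ∧ □¬q), w3
22. ◇(q ∨ r), w3
23. ¬□¬q, w3
24. q ∨ r, w4
25. ¬q, w4
26. r, w4
27. q, w5
28. ¬q, w5
Accessibility: w0Rw0, w0Rw1, w0Rw2, w0Rw3, w1Rw0, w1Rw1, w1Rw4, w1Rw5, w2Rw0, w2Rw2, w3Rw0, w3Rw3, w4Rw1, w4Rw4, w5Rw1, w5Rw5
Branch closes: q and ¬q both at w5.
Every branch closes; the branch above is one of them.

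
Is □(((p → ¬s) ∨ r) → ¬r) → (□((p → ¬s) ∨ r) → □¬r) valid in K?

Tableau for the negation ¬(□(((p → ¬s) ∨ r) → ¬r) → (□((p → ¬s) ∨ r) → □¬r)):
1. ¬(□(((p → ¬s) ∨ r) → ¬r) → (□((p → ¬s) ∨ r) → □¬r)), u
2. □(((p → ¬s) ∨ r) → ¬r), u
3. ¬(□((p → ¬s) ∨ r) → □¬r), u
4. □((p → ¬s) ∨ r), u
5. ¬□¬r, u
6. r, v
7. ((p → ¬s) ∨ r) → ¬r, v
8. (p → ¬s) ∨ r, v
9. ¬((p → ¬s) ∨ r), v
10. ¬(p → ¬s), v
11. ¬r, v
Accessibility: uRv
Branch closes: r and ¬r both at v.
All branches of the negation close; one closing branch shown above.

Yes, valid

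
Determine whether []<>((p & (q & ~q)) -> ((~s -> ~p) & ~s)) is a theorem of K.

No, not valid

Tableau for the negation ~[]<>((p & (q & ~q)) -> ((~s -> ~p) & ~s)):
1. ~[]<>((p & (q & ~q)) -> ((~s -> ~p) & ~s)), u
2. ~<>((p & (q & ~q)) -> ((~s -> ~p) & ~s)), v
Accessibility: uRv
The negation has an open branch (countermodel exists).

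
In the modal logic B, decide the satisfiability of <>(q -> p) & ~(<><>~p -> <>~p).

Satisfiable

1. <>(q -> p) & ~(<><>~p -> <>~p), u
2. <>(q -> p), u   [&-rule on 1]
3. ~(<><>~p -> <>~p), u   [&-rule on 1]
4. <><>~p, u   [~->-rule on 3]
5. ~<>~p, u   [~->-rule on 3]
6. p, u   [~<>-rule on 5 via uRu]
7. q -> p, v   [<>-rule on 2: fresh world v, uRv]
8. p, v   [~<>-rule on 5 via uRv]
9. <>~p, w   [<>-rule on 4: fresh world w, uRw]
10. p, w   [~<>-rule on 5 via uRw]
11. ~p, x   [<>-rule on 9: fresh world x, wRx]
Accessibility: uRu, uRv, uRw, vRu, vRv, wRu, wRw, wRx, xRw, xRx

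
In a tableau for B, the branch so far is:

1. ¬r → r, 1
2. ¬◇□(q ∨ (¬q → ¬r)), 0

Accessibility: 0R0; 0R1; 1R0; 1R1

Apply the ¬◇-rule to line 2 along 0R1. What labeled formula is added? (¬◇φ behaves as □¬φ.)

¬□(q ∨ (¬q → ¬r)), 1

¬◇φ behaves as □¬φ: propagate the negated body to each accessible world.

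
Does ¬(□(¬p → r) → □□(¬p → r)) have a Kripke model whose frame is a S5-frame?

Unsatisfiable

1. ¬(□(¬p → r) → □□(¬p → r)), u
2. □(¬p → r), u
3. ¬□□(¬p → r), u
4. ¬p → r, u
5. r, u
6. ¬□(¬p → r), v
7. ¬p → r, v
8. r, v
9. ¬(¬p → r), w
10. ¬p, w
11. ¬r, w
12. ¬p → r, w
13. r, w
Accessibility: uRu, uRv, uRw, vRu, vRv, vRw, wRu, wRv, wRw
Branch closes: r and ¬r both at w.
(One branch shown.) All branches close.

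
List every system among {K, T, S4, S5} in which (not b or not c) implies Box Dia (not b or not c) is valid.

S5-tableau for the negation not ((not b or not c) implies Box Dia (not b or not c)):
1. not ((not b or not c) implies Box Dia (not b or not c)), w0
2. not b or not c, w0
3. not Box Dia (not b or not c), w0
4. not c, w0
5. not Dia (not b or not c), w1
6. not (not b or not c), w0
7. b, w0
8. c, w0
Accessibility: w0Rw0, w0Rw1, w1Rw0, w1Rw1
Branch closes: c and not c both at w0.
Every branch closes (one shown): valid in S5.
S4-tableau for the negation not ((not b or not c) implies Box Dia (not b or not c)):
1. not ((not b or not c) implies Box Dia (not b or not c)), w0
2. not b or not c, w0
3. not Box Dia (not b or not c), w0
4. not c, w0
5. not Dia (not b or not c), w1
6. not (not b or not c), w1
7. b, w1
8. c, w1
Accessibility: w0Rw0, w0Rw1, w1Rw1
Complete open branch: countermodel on an S4-frame, so not valid in S4, nor in K, T (the same frame is also a K-frame and a T-frame).

S5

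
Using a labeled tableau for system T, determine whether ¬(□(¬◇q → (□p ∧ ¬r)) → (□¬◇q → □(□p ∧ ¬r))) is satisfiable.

No, unsatisfiable

1. ¬(□(¬◇q → (□p ∧ ¬r)) → (□¬◇q → □(□p ∧ ¬r))), w0
2. □(¬◇q → (□p ∧ ¬r)), w0
3. ¬(□¬◇q → □(□p ∧ ¬r)), w0
4. □¬◇q, w0
5. ¬□(□p ∧ ¬r), w0
6. ¬◇q → (□p ∧ ¬r), w0
7. ¬◇q, w0
8. ¬q, w0
9. □p ∧ ¬r, w0
10. □p, w0
11. ¬r, w0
12. p, w0
13. ¬(□p ∧ ¬r), w1
14. ¬◇q → (□p ∧ ¬r), w1
15. ¬◇q, w1
16. ¬q, w1
17. p, w1
18. ¬□p, w1
19. ◇q, w1
20. ¬p, w2
21. ¬q, w2
22. q, w3
23. ¬q, w3
Accessibility: w0Rw0, w0Rw1, w1Rw1, w1Rw2, w1Rw3, w2Rw2, w3Rw3
Branch closes: q and ¬q both at w3.
Every branch closes; the branch above is one of them.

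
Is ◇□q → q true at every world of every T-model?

Invalid (countermodel exists)

Tableau for the negation ¬(◇□q → q):
1. ¬(◇□q → q), 0
2. ◇□q, 0
3. ¬q, 0
4. □q, 1
5. q, 1
Accessibility: 0R0, 0R1, 1R1
The negation has an open branch (countermodel exists).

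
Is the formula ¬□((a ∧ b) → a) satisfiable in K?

Unsatisfiable (every branch closes)

1. ¬□((a ∧ b) → a), u
2. ¬((a ∧ b) → a), v
3. a ∧ b, v
4. ¬a, v
5. a, v
6. b, v
Accessibility: uRv
Branch closes: a and ¬a both at v.
All branches of the tableau close; one closing branch shown above.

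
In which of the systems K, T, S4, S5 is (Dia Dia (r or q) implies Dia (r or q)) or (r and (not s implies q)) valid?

S4-tableau for the negation not ((Dia Dia (r or q) implies Dia (r or q)) or (r and (not s implies q))):
1. not ((Dia Dia (r or q) implies Dia (r or q)) or (r and (not s implies q))), u
2. not (Dia Dia (r or q) implies Dia (r or q)), u
3. not (r and (not s implies q)), u
4. Dia Dia (r or q), u
5. not Dia (r or q), u
6. not (r or q), u
7. not r, u
8. not q, u
9. not (not s implies q), u
10. not s, u
11. Dia (r or q), v
12. not (r or q), v
13. not r, v
14. not q, v
15. r or q, w
16. not (r or q), w
17. not r, w
18. not q, w
19. q, w
Accessibility: uRu, uRv, uRw, vRv, vRw, wRw
Branch closes: q and not q both at w.
Every branch closes (one shown): valid in S4, hence also in S5 (every theorem of S4 is a theorem of S5).
T-tableau for the negation not ((Dia Dia (r or q) implies Dia (r or q)) or (r and (not s implies q))):
1. not ((Dia Dia (r or q) implies Dia (r or q)) or (r and (not s implies q))), u
2. not (Dia Dia (r or q) implies Dia (r or q)), u
3. not (r and (not s implies q)), u
4. Dia Dia (r or q), u
5. not Dia (r or q), u
6. not (r or q), u
7. not r, u
8. not q, u
9. not (not s implies q), u
10. not s, u
11. Dia (r or q), v
12. not (r or q), v
13. not r, v
14. not q, v
15. r or q, w
16. q, w
Accessibility: uRu, uRv, vRv, vRw, wRw
Complete open branch: countermodel on a T-frame, so not valid in T, nor in K (the same frame is also a K-frame).

S4, S5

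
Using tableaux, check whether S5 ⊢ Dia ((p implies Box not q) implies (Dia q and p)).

Invalid (countermodel exists)

Tableau for the negation not Dia ((p implies Box not q) implies (Dia q and p)):
1. not Dia ((p implies Box not q) implies (Dia q and p)), 0
2. not ((p implies Box not q) implies (Dia q and p)), 0
3. p implies Box not q, 0
4. not (Dia q and p), 0
5. Box not q, 0
6. not q, 0
7. not p, 0
Accessibility: 0R0
The negation has an open branch (countermodel exists).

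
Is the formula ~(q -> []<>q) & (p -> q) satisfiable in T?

1. ~(q -> []<>q) & (p -> q), w0
2. ~(q -> []<>q), w0
3. p -> q, w0
4. q, w0
5. ~[]<>q, w0
6. ~<>q, w1
7. ~q, w1
Accessibility: w0Rw0, w0Rw1, w1Rw1

Satisfiable (open branch found)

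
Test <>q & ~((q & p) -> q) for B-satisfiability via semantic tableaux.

1. <>q & ~((q & p) -> q), u
2. <>q, u   [&-rule on 1]
3. ~((q & p) -> q), u   [&-rule on 1]
4. q & p, u   [~->-rule on 3]
5. ~q, u   [~->-rule on 3]
6. q, u   [&-rule on 4]
7. p, u   [&-rule on 4]
Accessibility: uRu
Branch closes: q and ~q both at u.
(One branch shown.) All branches close.

No, unsatisfiable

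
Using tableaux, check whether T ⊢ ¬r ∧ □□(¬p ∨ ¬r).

Tableau for the negation ¬(¬r ∧ □□(¬p ∨ ¬r)):
1. ¬(¬r ∧ □□(¬p ∨ ¬r)), 0
2. ¬□□(¬p ∨ ¬r), 0   [¬∧-rule on 1 (branches; this branch)]
3. ¬□(¬p ∨ ¬r), 1   [¬□-rule on 2: fresh world 1, 0R1]
4. ¬(¬p ∨ ¬r), 2   [¬□-rule on 3: fresh world 2, 1R2]
5. p, 2   [¬∨-rule on 4]
6. r, 2   [¬∨-rule on 4]
Accessibility: 0R0, 0R1, 1R1, 1R2, 2R2
The negation has an open branch (countermodel exists).

Not valid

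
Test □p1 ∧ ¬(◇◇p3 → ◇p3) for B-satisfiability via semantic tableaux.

Satisfiable

1. □p1 ∧ ¬(◇◇p3 → ◇p3), w0
2. □p1, w0
3. ¬(◇◇p3 → ◇p3), w0
4. ◇◇p3, w0
5. ¬◇p3, w0
6. p1, w0
7. ¬p3, w0
8. ◇p3, w1
9. p1, w1
10. ¬p3, w1
11. p3, w2
Accessibility: w0Rw0, w0Rw1, w1Rw0, w1Rw1, w1Rw2, w2Rw1, w2Rw2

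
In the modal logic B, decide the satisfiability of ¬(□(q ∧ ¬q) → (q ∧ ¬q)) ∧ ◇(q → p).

1. ¬(□(q ∧ ¬q) → (q ∧ ¬q)) ∧ ◇(q → p), u
2. ¬(□(q ∧ ¬q) → (q ∧ ¬q)), u   [∧-rule on 1]
3. ◇(q → p), u   [∧-rule on 1]
4. □(q ∧ ¬q), u   [¬→-rule on 2]
5. ¬(q ∧ ¬q), u   [¬→-rule on 2]
6. q ∧ ¬q, u   [□-rule on 4 via uRu]
7. q, u   [∧-rule on 6]
8. ¬q, u   [∧-rule on 6]
Accessibility: uRu
Branch closes: q and ¬q both at u.
(One branch shown.) All branches close.

Unsatisfiable (every branch closes)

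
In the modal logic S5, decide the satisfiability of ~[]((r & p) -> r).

Unsatisfiable

1. ~[]((r & p) -> r), w0
2. ~((r & p) -> r), w1
3. r & p, w1
4. ~r, w1
5. r, w1
6. p, w1
Accessibility: w0Rw0, w0Rw1, w1Rw0, w1Rw1
Branch closes: r and ~r both at w1.
(One branch shown.) All branches close.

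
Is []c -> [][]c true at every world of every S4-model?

Valid

Tableau for the negation ~([]c -> [][]c):
1. ~([]c -> [][]c), w0
2. []c, w0
3. ~[][]c, w0
4. c, w0
5. ~[]c, w1
6. c, w1
7. ~c, w2
8. c, w2
Accessibility: w0Rw0, w0Rw1, w0Rw2, w1Rw1, w1Rw2, w2Rw2
Branch closes: c and ~c both at w2.
All branches of the negation close; one closing branch shown above.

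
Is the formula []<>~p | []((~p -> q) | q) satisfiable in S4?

Yes, satisfiable

1. []<>~p | []((~p -> q) | q), u
2. []((~p -> q) | q), u
3. (~p -> q) | q, u
4. q, u
Accessibility: uRu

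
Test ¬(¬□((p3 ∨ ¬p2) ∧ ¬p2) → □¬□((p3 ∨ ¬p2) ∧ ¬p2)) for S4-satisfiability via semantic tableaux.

1. ¬(¬□((p3 ∨ ¬p2) ∧ ¬p2) → □¬□((p3 ∨ ¬p2) ∧ ¬p2)), w0
2. ¬□((p3 ∨ ¬p2) ∧ ¬p2), w0
3. ¬□¬□((p3 ∨ ¬p2) ∧ ¬p2), w0
4. ¬((p3 ∨ ¬p2) ∧ ¬p2), w1
5. p2, w1
6. □((p3 ∨ ¬p2) ∧ ¬p2), w2
7. (p3 ∨ ¬p2) ∧ ¬p2, w2
8. p3 ∨ ¬p2, w2
9. ¬p2, w2
Accessibility: w0Rw0, w0Rw1, w0Rw2, w1Rw1, w2Rw2

Yes, satisfiable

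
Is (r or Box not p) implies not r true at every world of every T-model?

Invalid (countermodel exists)

Tableau for the negation not ((r or Box not p) implies not r):
1. not ((r or Box not p) implies not r), 0
2. r or Box not p, 0
3. r, 0
4. Box not p, 0
5. not p, 0
Accessibility: 0R0
The negation has an open branch (countermodel exists).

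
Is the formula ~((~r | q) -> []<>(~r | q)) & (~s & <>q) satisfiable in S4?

Yes, satisfiable

1. ~((~r | q) -> []<>(~r | q)) & (~s & <>q), w0
2. ~((~r | q) -> []<>(~r | q)), w0
3. ~s & <>q, w0
4. ~r | q, w0
5. ~[]<>(~r | q), w0
6. ~s, w0
7. <>q, w0
8. q, w0
9. ~<>(~r | q), w1
10. ~(~r | q), w1
11. r, w1
12. ~q, w1
13. q, w2
Accessibility: w0Rw0, w0Rw1, w0Rw2, w1Rw1, w2Rw2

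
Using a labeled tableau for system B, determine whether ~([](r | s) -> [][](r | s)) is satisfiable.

1. ~([](r | s) -> [][](r | s)), 0
2. [](r | s), 0
3. ~[][](r | s), 0
4. r | s, 0
5. s, 0
6. ~[](r | s), 1
7. r | s, 1
8. s, 1
9. ~(r | s), 2
10. ~r, 2
11. ~s, 2
Accessibility: 0R0, 0R1, 1R0, 1R1, 1R2, 2R1, 2R2

Yes, satisfiable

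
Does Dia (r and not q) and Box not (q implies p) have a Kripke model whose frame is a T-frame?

1. Dia (r and not q) and Box not (q implies p), 0
2. Dia (r and not q), 0
3. Box not (q implies p), 0
4. not (q implies p), 0
5. q, 0
6. not p, 0
7. r and not q, 1
8. r, 1
9. not q, 1
10. not (q implies p), 1
11. q, 1
12. not p, 1
Accessibility: 0R0, 0R1, 1R1
Branch closes: q and not q both at 1.
Every branch closes; the branch above is one of them.

No, unsatisfiable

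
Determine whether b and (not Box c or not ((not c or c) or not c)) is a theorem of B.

Not valid

Tableau for the negation not (b and (not Box c or not ((not c or c) or not c))):
1. not (b and (not Box c or not ((not c or c) or not c))), u
2. not (not Box c or not ((not c or c) or not c)), u
3. Box c, u
4. (not c or c) or not c, u
5. c, u
6. not c or c, u
Accessibility: uRu
The negation has an open branch (countermodel exists).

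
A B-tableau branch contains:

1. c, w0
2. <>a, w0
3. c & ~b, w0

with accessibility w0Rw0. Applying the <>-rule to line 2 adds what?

a fresh world w1 with w0Rw1, and a at w1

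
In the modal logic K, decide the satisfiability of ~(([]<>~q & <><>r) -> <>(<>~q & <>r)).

No, unsatisfiable

1. ~(([]<>~q & <><>r) -> <>(<>~q & <>r)), u
2. []<>~q & <><>r, u
3. ~<>(<>~q & <>r), u
4. []<>~q, u
5. <><>r, u
6. <>r, v
7. ~(<>~q & <>r), v
8. <>~q, v
9. ~<>~q, v
10. r, w
11. q, w
12. ~q, x
13. q, x
Accessibility: uRv, vRw, vRx
Branch closes: q and ~q both at x.
(One branch shown.) All branches close.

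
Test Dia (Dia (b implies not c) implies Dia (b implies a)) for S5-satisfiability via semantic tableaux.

1. Dia (Dia (b implies not c) implies Dia (b implies a)), u
2. Dia (b implies not c) implies Dia (b implies a), v
3. Dia (b implies a), v
4. b implies a, w
5. a, w
Accessibility: uRu, uRv, uRw, vRu, vRv, vRw, wRu, wRv, wRw

Satisfiable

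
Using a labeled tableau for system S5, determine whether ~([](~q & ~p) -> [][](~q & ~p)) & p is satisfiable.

Unsatisfiable

1. ~([](~q & ~p) -> [][](~q & ~p)) & p, 0
2. ~([](~q & ~p) -> [][](~q & ~p)), 0
3. p, 0
4. [](~q & ~p), 0
5. ~[][](~q & ~p), 0
6. ~q & ~p, 0
7. ~q, 0
8. ~p, 0
Accessibility: 0R0
Branch closes: p and ~p both at 0.
Every branch closes; the branch above is one of them.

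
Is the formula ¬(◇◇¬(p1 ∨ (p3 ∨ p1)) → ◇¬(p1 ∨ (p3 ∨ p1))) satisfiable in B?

Satisfiable (open branch found)

1. ¬(◇◇¬(p1 ∨ (p3 ∨ p1)) → ◇¬(p1 ∨ (p3 ∨ p1))), 0
2. ◇◇¬(p1 ∨ (p3 ∨ p1)), 0   [¬→-rule on 1]
3. ¬◇¬(p1 ∨ (p3 ∨ p1)), 0   [¬→-rule on 1]
4. p1 ∨ (p3 ∨ p1), 0   [¬◇-rule on 3 via 0R0]
5. p3 ∨ p1, 0   [∨-rule on 4 (branches; this branch)]
6. p1, 0   [∨-rule on 5 (branches; this branch)]
7. ◇¬(p1 ∨ (p3 ∨ p1)), 1   [◇-rule on 2: fresh world 1, 0R1]
8. p1 ∨ (p3 ∨ p1), 1   [¬◇-rule on 3 via 0R1]
9. p3 ∨ p1, 1   [∨-rule on 8 (branches; this branch)]
10. p1, 1   [∨-rule on 9 (branches; this branch)]
11. ¬(p1 ∨ (p3 ∨ p1)), 2   [◇-rule on 7: fresh world 2, 1R2]
12. ¬p1, 2   [¬∨-rule on 11]
13. ¬(p3 ∨ p1), 2   [¬∨-rule on 11]
14. ¬p3, 2   [¬∨-rule on 13]
Accessibility: 0R0, 0R1, 1R0, 1R1, 1R2, 2R1, 2R2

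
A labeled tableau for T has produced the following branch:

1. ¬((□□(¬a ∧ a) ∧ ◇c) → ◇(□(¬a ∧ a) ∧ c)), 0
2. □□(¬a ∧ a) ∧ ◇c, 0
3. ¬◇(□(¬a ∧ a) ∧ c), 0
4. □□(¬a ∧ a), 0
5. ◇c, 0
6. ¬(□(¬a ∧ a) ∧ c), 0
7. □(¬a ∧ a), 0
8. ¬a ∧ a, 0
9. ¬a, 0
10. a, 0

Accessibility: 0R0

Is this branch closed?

Yes, closed

Both a and ¬a appear at 0.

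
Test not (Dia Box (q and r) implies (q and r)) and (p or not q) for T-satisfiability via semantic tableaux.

Yes, satisfiable

1. not (Dia Box (q and r) implies (q and r)) and (p or not q), 0
2. not (Dia Box (q and r) implies (q and r)), 0   [and-rule on 1]
3. p or not q, 0   [and-rule on 1]
4. Dia Box (q and r), 0   [neg-implies-rule on 2]
5. not (q and r), 0   [neg-implies-rule on 2]
6. not q, 0   [or-rule on 3 (branches; this branch)]
7. not r, 0   [neg-and-rule on 5 (branches; this branch)]
8. Box (q and r), 1   [Dia-rule on 4: fresh world 1, 0R1]
9. q and r, 1   [Box-rule on 8 via 1R1]
10. q, 1   [and-rule on 9]
11. r, 1   [and-rule on 9]
Accessibility: 0R0, 0R1, 1R1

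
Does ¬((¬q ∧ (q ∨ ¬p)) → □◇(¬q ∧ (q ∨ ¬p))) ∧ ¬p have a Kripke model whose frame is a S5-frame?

1. ¬((¬q ∧ (q ∨ ¬p)) → □◇(¬q ∧ (q ∨ ¬p))) ∧ ¬p, u
2. ¬((¬q ∧ (q ∨ ¬p)) → □◇(¬q ∧ (q ∨ ¬p))), u
3. ¬p, u
4. ¬q ∧ (q ∨ ¬p), u
5. ¬□◇(¬q ∧ (q ∨ ¬p)), u
6. ¬q, u
7. q ∨ ¬p, u
8. ¬◇(¬q ∧ (q ∨ ¬p)), v
9. ¬(¬q ∧ (q ∨ ¬p)), u
10. ¬(¬q ∧ (q ∨ ¬p)), v
11. ¬(q ∨ ¬p), u
12. p, u
Accessibility: uRu, uRv, vRu, vRv
Branch closes: p and ¬p both at u.
All branches of the tableau close; one closing branch shown above.

Unsatisfiable (every branch closes)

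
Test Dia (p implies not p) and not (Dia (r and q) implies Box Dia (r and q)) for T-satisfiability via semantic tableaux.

Satisfiable

1. Dia (p implies not p) and not (Dia (r and q) implies Box Dia (r and q)), w0
2. Dia (p implies not p), w0
3. not (Dia (r and q) implies Box Dia (r and q)), w0
4. Dia (r and q), w0
5. not Box Dia (r and q), w0
6. p implies not p, w1
7. not p, w1
8. r and q, w2
9. r, w2
10. q, w2
11. not Dia (r and q), w3
12. not (r and q), w3
13. not q, w3
Accessibility: w0Rw0, w0Rw1, w0Rw2, w0Rw3, w1Rw1, w2Rw2, w3Rw3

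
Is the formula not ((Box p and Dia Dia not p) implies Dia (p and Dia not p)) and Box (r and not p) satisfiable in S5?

1. not ((Box p and Dia Dia not p) implies Dia (p and Dia not p)) and Box (r and not p), 0
2. not ((Box p and Dia Dia not p) implies Dia (p and Dia not p)), 0
3. Box (r and not p), 0
4. Box p and Dia Dia not p, 0
5. not Dia (p and Dia not p), 0
6. Box p, 0
7. Dia Dia not p, 0
8. r and not p, 0
9. r, 0
10. not p, 0
11. not (p and Dia not p), 0
12. p, 0
Accessibility: 0R0
Branch closes: p and not p both at 0.
Every branch closes; the branch above is one of them.

Unsatisfiable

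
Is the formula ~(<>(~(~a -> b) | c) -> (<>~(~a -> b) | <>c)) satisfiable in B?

Unsatisfiable

1. ~(<>(~(~a -> b) | c) -> (<>~(~a -> b) | <>c)), u
2. <>(~(~a -> b) | c), u   [~->-rule on 1]
3. ~(<>~(~a -> b) | <>c), u   [~->-rule on 1]
4. ~<>~(~a -> b), u   [~|-rule on 3]
5. ~<>c, u   [~|-rule on 3]
6. ~a -> b, u   [~<>-rule on 4 via uRu]
7. ~c, u   [~<>-rule on 5 via uRu]
8. b, u   [->-rule on 6 (branches; this branch)]
9. ~(~a -> b) | c, v   [<>-rule on 2: fresh world v, uRv]
10. ~a -> b, v   [~<>-rule on 4 via uRv]
11. ~c, v   [~<>-rule on 5 via uRv]
12. ~(~a -> b), v   [|-rule on 9 (branches; this branch)]
13. ~a, v   [~->-rule on 12]
14. ~b, v   [~->-rule on 12]
15. b, v   [->-rule on 10 (branches; this branch)]
Accessibility: uRu, uRv, vRu, vRv
Branch closes: b and ~b both at v.
Every branch closes; the branch above is one of them.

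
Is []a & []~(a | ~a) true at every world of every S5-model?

Tableau for the negation ~([]a & []~(a | ~a)):
1. ~([]a & []~(a | ~a)), w0
2. ~[]~(a | ~a), w0
3. a | ~a, w1
4. ~a, w1
Accessibility: w0Rw0, w0Rw1, w1Rw0, w1Rw1
The negation has an open branch (countermodel exists).

Invalid (countermodel exists)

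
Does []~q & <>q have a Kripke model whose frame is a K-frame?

Unsatisfiable

1. []~q & <>q, w0
2. []~q, w0   [&-rule on 1]
3. <>q, w0   [&-rule on 1]
4. q, w1   [<>-rule on 3: fresh world w1, w0Rw1]
5. ~q, w1   [[]-rule on 2 via w0Rw1]
Accessibility: w0Rw1
Branch closes: q and ~q both at w1.
(One branch shown.) All branches close.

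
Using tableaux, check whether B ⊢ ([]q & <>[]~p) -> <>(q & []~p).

Valid in B

Tableau for the negation ~(([]q & <>[]~p) -> <>(q & []~p)):
1. ~(([]q & <>[]~p) -> <>(q & []~p)), 0
2. []q & <>[]~p, 0
3. ~<>(q & []~p), 0
4. []q, 0
5. <>[]~p, 0
6. ~(q & []~p), 0
7. q, 0
8. ~[]~p, 0
9. []~p, 1
10. ~(q & []~p), 1
11. q, 1
12. ~p, 0
13. ~p, 1
14. ~[]~p, 1
15. p, 2
16. ~(q & []~p), 2
17. q, 2
18. ~[]~p, 2
19. p, 3
20. ~p, 3
Accessibility: 0R0, 0R1, 0R2, 1R0, 1R1, 1R3, 2R0, 2R2, 3R1, 3R3
Branch closes: p and ~p both at 3.
Every branch of the negation's tableau closes; the branch above is one of them.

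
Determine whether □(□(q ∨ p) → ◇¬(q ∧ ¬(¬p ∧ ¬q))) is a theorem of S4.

Not valid

Tableau for the negation ¬□(□(q ∨ p) → ◇¬(q ∧ ¬(¬p ∧ ¬q))):
1. ¬□(□(q ∨ p) → ◇¬(q ∧ ¬(¬p ∧ ¬q))), u
2. ¬(□(q ∨ p) → ◇¬(q ∧ ¬(¬p ∧ ¬q))), v   [¬□-rule on 1: fresh world v, uRv]
3. □(q ∨ p), v   [¬→-rule on 2]
4. ¬◇¬(q ∧ ¬(¬p ∧ ¬q)), v   [¬→-rule on 2]
5. q ∨ p, v   [□-rule on 3 via vRv]
6. q ∧ ¬(¬p ∧ ¬q), v   [¬◇-rule on 4 via vRv]
7. q, v   [∧-rule on 6]
8. ¬(¬p ∧ ¬q), v   [∧-rule on 6]
9. p, v   [∨-rule on 5 (branches; this branch)]
Accessibility: uRu, uRv, vRv
The negation has an open branch (countermodel exists).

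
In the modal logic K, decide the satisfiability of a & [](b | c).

Yes, satisfiable

1. a & [](b | c), w0
2. a, w0
3. [](b | c), w0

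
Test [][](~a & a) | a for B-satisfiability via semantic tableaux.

Satisfiable

1. [][](~a & a) | a, w0
2. a, w0   [|-rule on 1 (branches; this branch)]
Accessibility: w0Rw0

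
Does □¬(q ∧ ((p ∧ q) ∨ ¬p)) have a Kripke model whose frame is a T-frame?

1. □¬(q ∧ ((p ∧ q) ∨ ¬p)), u
2. ¬(q ∧ ((p ∧ q) ∨ ¬p)), u
3. ¬((p ∧ q) ∨ ¬p), u
4. ¬(p ∧ q), u
5. p, u
6. ¬q, u
Accessibility: uRu

Satisfiable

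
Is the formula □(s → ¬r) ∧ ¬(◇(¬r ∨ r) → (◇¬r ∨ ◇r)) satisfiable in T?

1. □(s → ¬r) ∧ ¬(◇(¬r ∨ r) → (◇¬r ∨ ◇r)), u
2. □(s → ¬r), u   [∧-rule on 1]
3. ¬(◇(¬r ∨ r) → (◇¬r ∨ ◇r)), u   [∧-rule on 1]
4. ◇(¬r ∨ r), u   [¬→-rule on 3]
5. ¬(◇¬r ∨ ◇r), u   [¬→-rule on 3]
6. ¬◇¬r, u   [¬∨-rule on 5]
7. ¬◇r, u   [¬∨-rule on 5]
8. s → ¬r, u   [□-rule on 2 via uRu]
9. r, u   [¬◇-rule on 6 via uRu]
10. ¬r, u   [¬◇-rule on 7 via uRu]
Accessibility: uRu
Branch closes: r and ¬r both at u.
All branches of the tableau close; one closing branch shown above.

Unsatisfiable (every branch closes)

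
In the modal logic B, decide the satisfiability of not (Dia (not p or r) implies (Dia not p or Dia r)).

1. not (Dia (not p or r) implies (Dia not p or Dia r)), u
2. Dia (not p or r), u
3. not (Dia not p or Dia r), u
4. not Dia not p, u
5. not Dia r, u
6. p, u
7. not r, u
8. not p or r, v
9. p, v
10. not r, v
11. r, v
Accessibility: uRu, uRv, vRu, vRv
Branch closes: r and not r both at v.
All branches of the tableau close; one closing branch shown above.

Unsatisfiable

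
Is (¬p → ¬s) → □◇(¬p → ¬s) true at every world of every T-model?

Invalid (countermodel exists)

Tableau for the negation ¬((¬p → ¬s) → □◇(¬p → ¬s)):
1. ¬((¬p → ¬s) → □◇(¬p → ¬s)), 0
2. ¬p → ¬s, 0   [¬→-rule on 1]
3. ¬□◇(¬p → ¬s), 0   [¬→-rule on 1]
4. ¬s, 0   [→-rule on 2 (branches; this branch)]
5. ¬◇(¬p → ¬s), 1   [¬□-rule on 3: fresh world 1, 0R1]
6. ¬(¬p → ¬s), 1   [¬◇-rule on 5 via 1R1]
7. ¬p, 1   [¬→-rule on 6]
8. s, 1   [¬→-rule on 6]
Accessibility: 0R0, 0R1, 1R1
The negation has an open branch (countermodel exists).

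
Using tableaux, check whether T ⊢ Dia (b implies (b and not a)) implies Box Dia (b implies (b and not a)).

No, not valid

Tableau for the negation not (Dia (b implies (b and not a)) implies Box Dia (b implies (b and not a))):
1. not (Dia (b implies (b and not a)) implies Box Dia (b implies (b and not a))), 0
2. Dia (b implies (b and not a)), 0
3. not Box Dia (b implies (b and not a)), 0
4. b implies (b and not a), 1
5. b and not a, 1
6. b, 1
7. not a, 1
8. not Dia (b implies (b and not a)), 2
9. not (b implies (b and not a)), 2
10. b, 2
11. not (b and not a), 2
12. a, 2
Accessibility: 0R0, 0R1, 0R2, 1R1, 2R2
The negation has an open branch (countermodel exists).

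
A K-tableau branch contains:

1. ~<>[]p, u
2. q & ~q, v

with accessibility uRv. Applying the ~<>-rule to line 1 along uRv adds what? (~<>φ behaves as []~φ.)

~[]p, v

~<>φ behaves as []~φ: propagate the negated body to each accessible world.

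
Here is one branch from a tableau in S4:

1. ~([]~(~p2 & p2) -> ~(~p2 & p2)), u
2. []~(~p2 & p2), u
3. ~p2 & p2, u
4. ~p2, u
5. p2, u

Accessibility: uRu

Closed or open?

Both p2 and ~p2 appear at u.

Yes, closed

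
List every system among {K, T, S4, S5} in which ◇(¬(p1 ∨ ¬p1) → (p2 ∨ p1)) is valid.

K-tableau for the negation ¬◇(¬(p1 ∨ ¬p1) → (p2 ∨ p1)):
1. ¬◇(¬(p1 ∨ ¬p1) → (p2 ∨ p1)), u
Complete open branch: countermodel on a K-frame, so not valid in K.
T-tableau for the negation ¬◇(¬(p1 ∨ ¬p1) → (p2 ∨ p1)):
1. ¬◇(¬(p1 ∨ ¬p1) → (p2 ∨ p1)), u
2. ¬(¬(p1 ∨ ¬p1) → (p2 ∨ p1)), u
3. ¬(p1 ∨ ¬p1), u
4. ¬(p2 ∨ p1), u
5. ¬p1, u
6. p1, u
Accessibility: uRu
Branch closes: p1 and ¬p1 both at u.
Every branch closes (one shown): valid in T, hence also in S4, S5 (every theorem of T is a theorem of S4 and S5).

T, S4, S5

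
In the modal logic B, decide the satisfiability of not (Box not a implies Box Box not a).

1. not (Box not a implies Box Box not a), w0
2. Box not a, w0   [neg-implies-rule on 1]
3. not Box Box not a, w0   [neg-implies-rule on 1]
4. not a, w0   [Box-rule on 2 via w0Rw0]
5. not Box not a, w1   [neg-Box-rule on 3: fresh world w1, w0Rw1]
6. not a, w1   [Box-rule on 2 via w0Rw1]
7. a, w2   [neg-Box-rule on 5: fresh world w2, w1Rw2]
Accessibility: w0Rw0, w0Rw1, w1Rw0, w1Rw1, w1Rw2, w2Rw1, w2Rw2

Satisfiable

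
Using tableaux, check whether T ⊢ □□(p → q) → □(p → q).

Tableau for the negation ¬(□□(p → q) → □(p → q)):
1. ¬(□□(p → q) → □(p → q)), w0
2. □□(p → q), w0   [¬→-rule on 1]
3. ¬□(p → q), w0   [¬→-rule on 1]
4. □(p → q), w0   [□-rule on 2 via w0Rw0]
5. p → q, w0   [□-rule on 4 via w0Rw0]
6. q, w0   [→-rule on 5 (branches; this branch)]
7. ¬(p → q), w1   [¬□-rule on 3: fresh world w1, w0Rw1]
8. p, w1   [¬→-rule on 7]
9. ¬q, w1   [¬→-rule on 7]
10. □(p → q), w1   [□-rule on 2 via w0Rw1]
11. p → q, w1   [□-rule on 4 via w0Rw1]
12. q, w1   [→-rule on 11 (branches; this branch)]
Accessibility: w0Rw0, w0Rw1, w1Rw1
Branch closes: q and ¬q both at w1.
Every branch of the negation's tableau closes; the branch above is one of them.

Valid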